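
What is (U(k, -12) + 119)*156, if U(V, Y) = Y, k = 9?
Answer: 16692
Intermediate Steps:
(U(k, -12) + 119)*156 = (-12 + 119)*156 = 107*156 = 16692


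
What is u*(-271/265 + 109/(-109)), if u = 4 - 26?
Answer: 11792/265 ≈ 44.498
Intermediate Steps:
u = -22
u*(-271/265 + 109/(-109)) = -22*(-271/265 + 109/(-109)) = -22*(-271*1/265 + 109*(-1/109)) = -22*(-271/265 - 1) = -22*(-536/265) = 11792/265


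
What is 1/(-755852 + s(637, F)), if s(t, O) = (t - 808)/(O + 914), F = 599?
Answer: -1513/1143604247 ≈ -1.3230e-6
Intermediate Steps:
s(t, O) = (-808 + t)/(914 + O)
1/(-755852 + s(637, F)) = 1/(-755852 + (-808 + 637)/(914 + 599)) = 1/(-755852 - 171/1513) = 1/(-1143604247/1513) = -1513/1143604247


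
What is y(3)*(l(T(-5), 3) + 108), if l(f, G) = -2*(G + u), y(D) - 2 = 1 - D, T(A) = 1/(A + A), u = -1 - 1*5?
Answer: 0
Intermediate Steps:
u = -6 (u = -1 - 5 = -6)
T(A) = 1/(2*A)
y(D) = 3 - D (y(D) = 2 + (1 - D) = 3 - D)
l(f, G) = 12 - 2*G (l(f, G) = -2*(G - 6) = -2*(-6 + G) = 12 - 2*G)
y(3)*(l(T(-5), 3) + 108) = (3 - 1*3)*((12 - 2*3) + 108) = (3 - 3)*((12 - 6) + 108) = 0*(6 + 108) = 0*114 = 0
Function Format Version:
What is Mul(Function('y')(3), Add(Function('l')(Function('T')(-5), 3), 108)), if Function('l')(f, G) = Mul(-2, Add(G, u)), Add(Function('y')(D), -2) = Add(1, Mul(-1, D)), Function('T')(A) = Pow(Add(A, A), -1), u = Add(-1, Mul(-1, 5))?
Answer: 0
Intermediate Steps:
u = -6 (u = Add(-1, -5) = -6)
Function('T')(A) = Mul(Rational(1, 2), Pow(A, -1)) (Function('T')(A) = Pow(Mul(2, A), -1) = Mul(Rational(1, 2), Pow(A, -1)))
Function('y')(D) = Add(3, Mul(-1, D)) (Function('y')(D) = Add(2, Add(1, Mul(-1, D))) = Add(3, Mul(-1, D)))
Function('l')(f, G) = Add(12, Mul(-2, G)) (Function('l')(f, G) = Mul(-2, Add(G, -6)) = Mul(-2, Add(-6, G)) = Add(12, Mul(-2, G)))
Mul(Function('y')(3), Add(Function('l')(Function('T')(-5), 3), 108)) = Mul(Add(3, Mul(-1, 3)), Add(Add(12, Mul(-2, 3)), 108)) = Mul(Add(3, -3), Add(Add(12, -6), 108)) = Mul(0, Add(6, 108)) = Mul(0, 114) = 0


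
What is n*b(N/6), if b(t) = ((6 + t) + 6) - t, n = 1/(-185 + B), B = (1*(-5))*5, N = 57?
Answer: -2/35 ≈ -0.057143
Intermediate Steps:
B = -25 (B = -5*5 = -25)
n = -1/210 (n = 1/(-185 - 25) = 1/(-210) = -1/210 ≈ -0.0047619)
b(t) = 12 (b(t) = (12 + t) - t = 12)
n*b(N/6) = -1/210*12 = -2/35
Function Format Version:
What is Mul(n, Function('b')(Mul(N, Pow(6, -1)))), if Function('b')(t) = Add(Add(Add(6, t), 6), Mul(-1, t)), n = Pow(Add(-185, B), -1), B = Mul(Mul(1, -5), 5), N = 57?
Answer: Rational(-2, 35) ≈ -0.057143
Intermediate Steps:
B = -25 (B = Mul(-5, 5) = -25)
n = Rational(-1, 210) (n = Pow(Add(-185, -25), -1) = Pow(-210, -1) = Rational(-1, 210) ≈ -0.0047619)
Function('b')(t) = 12 (Function('b')(t) = Add(Add(12, t), Mul(-1, t)) = 12)
Mul(n, Function('b')(Mul(N, Pow(6, -1)))) = Mul(Rational(-1, 210), 12) = Rational(-2, 35)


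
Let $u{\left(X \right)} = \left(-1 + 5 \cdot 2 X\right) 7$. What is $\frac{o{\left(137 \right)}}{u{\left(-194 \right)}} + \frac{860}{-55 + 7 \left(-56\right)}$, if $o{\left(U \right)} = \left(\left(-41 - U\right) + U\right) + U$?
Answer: $- \frac{3909244}{2024463} \approx -1.931$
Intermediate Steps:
$u{\left(X \right)} = -7 + 70 X$ ($u{\left(X \right)} = \left(-1 + 10 X\right) 7 = -7 + 70 X$)
$o{\left(U \right)} = -41 + U$
$\frac{o{\left(137 \right)}}{u{\left(-194 \right)}} + \frac{860}{-55 + 7 \left(-56\right)} = \frac{-41 + 137}{-7 + 70 \left(-194\right)} + \frac{860}{-55 + 7 \left(-56\right)} = \frac{96}{-7 - 13580} + \frac{860}{-55 - 392} = \frac{96}{-13587} + \frac{860}{-447} = 96 \left(- \frac{1}{13587}\right) + 860 \left(- \frac{1}{447}\right) = - \frac{32}{4529} - \frac{860}{447} = - \frac{3909244}{2024463}$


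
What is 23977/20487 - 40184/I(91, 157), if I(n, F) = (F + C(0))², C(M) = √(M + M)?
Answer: -232240535/504984063 ≈ -0.45990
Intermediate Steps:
C(M) = √2*√M (C(M) = √(2*M) = √2*√M)
I(n, F) = F² (I(n, F) = (F + √2*√0)² = (F + √2*0)² = (F + 0)² = F²)
23977/20487 - 40184/I(91, 157) = 23977/20487 - 40184/(157²) = 23977*(1/20487) - 40184/24649 = 23977/20487 - 40184*1/24649 = 23977/20487 - 40184/24649 = -232240535/504984063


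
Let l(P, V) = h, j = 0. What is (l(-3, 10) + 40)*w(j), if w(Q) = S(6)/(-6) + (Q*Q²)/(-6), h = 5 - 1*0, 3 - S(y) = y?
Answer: 45/2 ≈ 22.500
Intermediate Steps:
S(y) = 3 - y
h = 5 (h = 5 + 0 = 5)
l(P, V) = 5
w(Q) = ½ - Q³/6 (w(Q) = (3 - 1*6)/(-6) + (Q*Q²)/(-6) = (3 - 6)*(-⅙) + Q³*(-⅙) = -3*(-⅙) - Q³/6 = ½ - Q³/6)
(l(-3, 10) + 40)*w(j) = (5 + 40)*(½ - ⅙*0³) = 45*(½ - ⅙*0) = 45*(½ + 0) = 45*(½) = 45/2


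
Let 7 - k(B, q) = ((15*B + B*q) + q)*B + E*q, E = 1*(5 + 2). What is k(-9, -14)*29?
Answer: -2958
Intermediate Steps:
E = 7 (E = 1*7 = 7)
k(B, q) = 7 - 7*q - B*(q + 15*B + B*q) (k(B, q) = 7 - (((15*B + B*q) + q)*B + 7*q) = 7 - ((q + 15*B + B*q)*B + 7*q) = 7 - (B*(q + 15*B + B*q) + 7*q) = 7 - (7*q + B*(q + 15*B + B*q)) = 7 + (-7*q - B*(q + 15*B + B*q)) = 7 - 7*q - B*(q + 15*B + B*q))
k(-9, -14)*29 = (7 - 15*(-9)² - 7*(-14) - 1*(-9)*(-14) - 1*(-14)*(-9)²)*29 = (7 - 15*81 + 98 - 126 - 1*(-14)*81)*29 = (7 - 1215 + 98 - 126 + 1134)*29 = -102*29 = -2958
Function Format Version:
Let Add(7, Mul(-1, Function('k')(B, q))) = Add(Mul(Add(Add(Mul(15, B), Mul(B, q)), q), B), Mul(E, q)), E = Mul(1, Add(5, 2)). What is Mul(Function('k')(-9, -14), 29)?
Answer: -2958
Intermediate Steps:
E = 7 (E = Mul(1, 7) = 7)
Function('k')(B, q) = Add(7, Mul(-7, q), Mul(-1, B, Add(q, Mul(15, B), Mul(B, q)))) (Function('k')(B, q) = Add(7, Mul(-1, Add(Mul(Add(Add(Mul(15, B), Mul(B, q)), q), B), Mul(7, q)))) = Add(7, Mul(-1, Add(Mul(Add(q, Mul(15, B), Mul(B, q)), B), Mul(7, q)))) = Add(7, Mul(-1, Add(Mul(B, Add(q, Mul(15, B), Mul(B, q))), Mul(7, q)))) = Add(7, Mul(-1, Add(Mul(7, q), Mul(B, Add(q, Mul(15, B), Mul(B, q)))))) = Add(7, Add(Mul(-7, q), Mul(-1, B, Add(q, Mul(15, B), Mul(B, q))))) = Add(7, Mul(-7, q), Mul(-1, B, Add(q, Mul(15, B), Mul(B, q)))))
Mul(Function('k')(-9, -14), 29) = Mul(Add(7, Mul(-15, Pow(-9, 2)), Mul(-7, -14), Mul(-1, -9, -14), Mul(-1, -14, Pow(-9, 2))), 29) = Mul(Add(7, Mul(-15, 81), 98, -126, Mul(-1, -14, 81)), 29) = Mul(Add(7, -1215, 98, -126, 1134), 29) = Mul(-102, 29) = -2958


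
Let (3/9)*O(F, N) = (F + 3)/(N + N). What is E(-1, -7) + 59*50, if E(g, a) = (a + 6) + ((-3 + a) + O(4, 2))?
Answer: 11777/4 ≈ 2944.3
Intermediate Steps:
O(F, N) = 3*(3 + F)/(2*N) (O(F, N) = 3*((F + 3)/(N + N)) = 3*((3 + F)/((2*N))) = 3*((3 + F)*(1/(2*N))) = 3*((3 + F)/(2*N)) = 3*(3 + F)/(2*N))
E(g, a) = 33/4 + 2*a (E(g, a) = (a + 6) + ((-3 + a) + (3/2)*(3 + 4)/2) = (6 + a) + ((-3 + a) + (3/2)*(1/2)*7) = (6 + a) + ((-3 + a) + 21/4) = (6 + a) + (9/4 + a) = 33/4 + 2*a)
E(-1, -7) + 59*50 = (33/4 + 2*(-7)) + 59*50 = (33/4 - 14) + 2950 = -23/4 + 2950 = 11777/4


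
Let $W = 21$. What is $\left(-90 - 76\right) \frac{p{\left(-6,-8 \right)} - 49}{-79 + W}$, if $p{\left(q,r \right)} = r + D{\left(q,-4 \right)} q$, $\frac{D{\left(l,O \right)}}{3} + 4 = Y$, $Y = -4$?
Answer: $249$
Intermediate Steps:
$D{\left(l,O \right)} = -24$ ($D{\left(l,O \right)} = -12 + 3 \left(-4\right) = -12 - 12 = -24$)
$p{\left(q,r \right)} = r - 24 q$
$\left(-90 - 76\right) \frac{p{\left(-6,-8 \right)} - 49}{-79 + W} = \left(-90 - 76\right) \frac{\left(-8 - -144\right) - 49}{-79 + 21} = - 166 \frac{\left(-8 + 144\right) - 49}{-58} = - 166 \left(136 - 49\right) \left(- \frac{1}{58}\right) = - 166 \cdot 87 \left(- \frac{1}{58}\right) = \left(-166\right) \left(- \frac{3}{2}\right) = 249$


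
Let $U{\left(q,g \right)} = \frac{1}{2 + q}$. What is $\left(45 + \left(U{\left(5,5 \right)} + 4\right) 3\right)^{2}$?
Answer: $\frac{161604}{49} \approx 3298.0$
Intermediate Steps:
$\left(45 + \left(U{\left(5,5 \right)} + 4\right) 3\right)^{2} = \left(45 + \left(\frac{1}{2 + 5} + 4\right) 3\right)^{2} = \left(45 + \left(\frac{1}{7} + 4\right) 3\right)^{2} = \left(45 + \frac{29}{7} \cdot 3\right)^{2} = \left(45 + \frac{87}{7}\right)^{2} = \left(\frac{402}{7}\right)^{2} = \frac{161604}{49}$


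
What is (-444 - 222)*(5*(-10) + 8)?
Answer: 27972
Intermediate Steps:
(-444 - 222)*(5*(-10) + 8) = -666*(-50 + 8) = -666*(-42) = 27972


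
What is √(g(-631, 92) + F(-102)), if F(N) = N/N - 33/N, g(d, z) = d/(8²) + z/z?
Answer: 3*I*√15487/136 ≈ 2.7451*I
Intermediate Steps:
g(d, z) = 1 + d/64 (g(d, z) = d/64 + 1 = 1 + d/64)
F(N) = 1 - 33/N
√(g(-631, 92) + F(-102)) = √((1 + (1/64)*(-631)) + (-33 - 102)/(-102)) = √((1 - 631/64) - 1/102*(-135)) = √(-567/64 + 45/34) = √(-8199/1088) = 3*I*√15487/136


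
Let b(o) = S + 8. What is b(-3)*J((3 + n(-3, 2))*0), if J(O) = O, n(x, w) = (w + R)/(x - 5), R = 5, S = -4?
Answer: 0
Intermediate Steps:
n(x, w) = (5 + w)/(-5 + x) (n(x, w) = (w + 5)/(x - 5) = (5 + w)/(-5 + x))
b(o) = 4 (b(o) = -4 + 8 = 4)
b(-3)*J((3 + n(-3, 2))*0) = 4*((3 + (5 + 2)/(-5 - 3))*0) = 4*((3 + 7/(-8))*0) = 4*((3 - ⅛*7)*0) = 4*((3 - 7/8)*0) = 4*((17/8)*0) = 4*0 = 0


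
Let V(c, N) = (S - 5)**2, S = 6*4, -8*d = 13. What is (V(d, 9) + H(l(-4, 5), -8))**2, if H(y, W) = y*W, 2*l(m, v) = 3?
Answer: 121801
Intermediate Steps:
l(m, v) = 3/2 (l(m, v) = (1/2)*3 = 3/2)
d = -13/8 (d = -1/8*13 = -13/8 ≈ -1.6250)
S = 24
H(y, W) = W*y
V(c, N) = 361 (V(c, N) = (24 - 5)**2 = 19**2 = 361)
(V(d, 9) + H(l(-4, 5), -8))**2 = (361 - 8*3/2)**2 = (361 - 12)**2 = 349**2 = 121801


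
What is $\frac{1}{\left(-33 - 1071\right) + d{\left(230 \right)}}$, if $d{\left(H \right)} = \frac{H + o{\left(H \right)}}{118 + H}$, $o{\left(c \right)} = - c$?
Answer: $- \frac{1}{1104} \approx -0.0009058$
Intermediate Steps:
$d{\left(H \right)} = 0$ ($d{\left(H \right)} = \frac{H - H}{118 + H} = \frac{0}{118 + H} = 0$)
$\frac{1}{\left(-33 - 1071\right) + d{\left(230 \right)}} = \frac{1}{\left(-33 - 1071\right) + 0} = \frac{1}{-1104 + 0} = \frac{1}{-1104} = - \frac{1}{1104}$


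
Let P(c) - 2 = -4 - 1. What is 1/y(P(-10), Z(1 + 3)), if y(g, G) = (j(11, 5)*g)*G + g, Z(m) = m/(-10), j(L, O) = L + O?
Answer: 5/81 ≈ 0.061728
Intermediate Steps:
Z(m) = -m/10 (Z(m) = m*(-1/10) = -m/10)
P(c) = -3 (P(c) = 2 + (-4 - 1) = 2 - 5 = -3)
y(g, G) = g + 16*G*g (y(g, G) = ((11 + 5)*g)*G + g = (16*g)*G + g = 16*G*g + g = g + 16*G*g)
1/y(P(-10), Z(1 + 3)) = 1/(-3*(1 + 16*(-(1 + 3)/10))) = 1/(-3*(1 + 16*(-1/10*4))) = 1/(-3*(1 + 16*(-2/5))) = 1/(-3*(1 - 32/5)) = 1/(-3*(-27/5)) = 1/(81/5) = 5/81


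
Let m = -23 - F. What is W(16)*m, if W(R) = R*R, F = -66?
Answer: 11008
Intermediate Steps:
W(R) = R²
m = 43 (m = -23 - 1*(-66) = -23 + 66 = 43)
W(16)*m = 16²*43 = 256*43 = 11008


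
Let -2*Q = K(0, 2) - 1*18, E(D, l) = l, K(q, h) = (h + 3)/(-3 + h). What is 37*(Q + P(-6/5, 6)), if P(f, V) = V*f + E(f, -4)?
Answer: 111/10 ≈ 11.100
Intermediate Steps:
K(q, h) = (3 + h)/(-3 + h)
P(f, V) = -4 + V*f (P(f, V) = V*f - 4 = -4 + V*f)
Q = 23/2 (Q = -((3 + 2)/(-3 + 2) - 1*18)/2 = -(5/(-1) - 18)/2 = -(-1*5 - 18)/2 = -(-5 - 18)/2 = -1/2*(-23) = 23/2 ≈ 11.500)
37*(Q + P(-6/5, 6)) = 37*(23/2 + (-4 + 6*(-6/5))) = 37*(23/2 + (-4 - 36/5)) = 37*(23/2 - 56/5) = 37*(3/10) = 111/10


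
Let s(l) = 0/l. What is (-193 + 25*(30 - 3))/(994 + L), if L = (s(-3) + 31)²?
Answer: 482/1955 ≈ 0.24655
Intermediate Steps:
s(l) = 0
L = 961 (L = (0 + 31)² = 31² = 961)
(-193 + 25*(30 - 3))/(994 + L) = (-193 + 25*(30 - 3))/(994 + 961) = (-193 + 25*27)/1955 = (-193 + 675)*(1/1955) = 482*(1/1955) = 482/1955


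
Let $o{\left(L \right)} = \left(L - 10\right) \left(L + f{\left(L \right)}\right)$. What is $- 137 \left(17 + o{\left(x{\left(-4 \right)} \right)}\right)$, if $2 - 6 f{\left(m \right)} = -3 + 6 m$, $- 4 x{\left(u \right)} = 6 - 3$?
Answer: $- \frac{26441}{24} \approx -1101.7$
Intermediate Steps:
$x{\left(u \right)} = - \frac{3}{4}$ ($x{\left(u \right)} = - \frac{6 - 3}{4} = \left(- \frac{1}{4}\right) 3 = - \frac{3}{4}$)
$f{\left(m \right)} = \frac{5}{6} - m$ ($f{\left(m \right)} = \frac{1}{3} - \frac{-3 + 6 m}{6} = \frac{1}{3} - \left(- \frac{1}{2} + m\right) = \frac{5}{6} - m$)
$o{\left(L \right)} = - \frac{25}{3} + \frac{5 L}{6}$ ($o{\left(L \right)} = \left(L - 10\right) \left(L - \left(- \frac{5}{6} + L\right)\right) = \left(-10 + L\right) \frac{5}{6} = - \frac{25}{3} + \frac{5 L}{6}$)
$- 137 \left(17 + o{\left(x{\left(-4 \right)} \right)}\right) = - 137 \left(17 + \left(- \frac{25}{3} + \frac{5}{6} \left(- \frac{3}{4}\right)\right)\right) = - 137 \left(17 - \frac{215}{24}\right) = \left(-137\right) \frac{193}{24} = - \frac{26441}{24}$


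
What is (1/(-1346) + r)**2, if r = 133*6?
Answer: 1153705847449/1811716 ≈ 6.3680e+5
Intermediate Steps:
r = 798
(1/(-1346) + r)**2 = (1/(-1346) + 798)**2 = (-1/1346 + 798)**2 = (1074107/1346)**2 = 1153705847449/1811716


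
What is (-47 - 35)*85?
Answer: -6970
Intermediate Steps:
(-47 - 35)*85 = -82*85 = -6970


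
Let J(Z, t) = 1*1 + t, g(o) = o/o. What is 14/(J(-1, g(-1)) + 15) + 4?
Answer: 82/17 ≈ 4.8235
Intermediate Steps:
g(o) = 1
J(Z, t) = 1 + t
14/(J(-1, g(-1)) + 15) + 4 = 14/((1 + 1) + 15) + 4 = 14/(2 + 15) + 4 = 14/17 + 4 = 82/17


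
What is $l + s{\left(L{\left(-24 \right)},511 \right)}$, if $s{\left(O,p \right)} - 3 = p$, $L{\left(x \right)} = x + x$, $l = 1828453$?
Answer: $1828967$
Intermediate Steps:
$L{\left(x \right)} = 2 x$
$s{\left(O,p \right)} = 3 + p$
$l + s{\left(L{\left(-24 \right)},511 \right)} = 1828453 + \left(3 + 511\right) = 1828453 + 514 = 1828967$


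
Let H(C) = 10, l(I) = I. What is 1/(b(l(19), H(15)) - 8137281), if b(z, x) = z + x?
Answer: -1/8137252 ≈ -1.2289e-7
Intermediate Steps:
b(z, x) = x + z
1/(b(l(19), H(15)) - 8137281) = 1/((10 + 19) - 8137281) = 1/(29 - 8137281) = 1/(-8137252) = -1/8137252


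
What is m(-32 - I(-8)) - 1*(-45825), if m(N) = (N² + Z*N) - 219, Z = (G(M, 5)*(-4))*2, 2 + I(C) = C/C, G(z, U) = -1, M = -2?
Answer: 46319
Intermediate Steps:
I(C) = -1 (I(C) = -2 + C/C = -2 + 1 = -1)
Z = 8 (Z = -1*(-4)*2 = 4*2 = 8)
m(N) = -219 + N² + 8*N (m(N) = (N² + 8*N) - 219 = -219 + N² + 8*N)
m(-32 - I(-8)) - 1*(-45825) = (-219 + (-32 - 1*(-1))² + 8*(-32 - 1*(-1))) - 1*(-45825) = (-219 + (-32 + 1)² + 8*(-32 + 1)) + 45825 = (-219 + (-31)² + 8*(-31)) + 45825 = (-219 + 961 - 248) + 45825 = 494 + 45825 = 46319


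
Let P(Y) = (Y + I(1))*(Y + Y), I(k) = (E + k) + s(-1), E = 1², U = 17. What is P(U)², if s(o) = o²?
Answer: 462400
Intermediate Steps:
E = 1
I(k) = 2 + k (I(k) = (1 + k) + (-1)² = (1 + k) + 1 = 2 + k)
P(Y) = 2*Y*(3 + Y) (P(Y) = (Y + (2 + 1))*(Y + Y) = (Y + 3)*(2*Y) = (3 + Y)*(2*Y) = 2*Y*(3 + Y))
P(U)² = (2*17*(3 + 17))² = (2*17*20)² = 680² = 462400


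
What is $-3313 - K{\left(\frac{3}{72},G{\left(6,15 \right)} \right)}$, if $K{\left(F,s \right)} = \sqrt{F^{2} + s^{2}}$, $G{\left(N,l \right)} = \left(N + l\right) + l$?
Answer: $-3313 - \frac{\sqrt{746497}}{24} \approx -3349.0$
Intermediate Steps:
$G{\left(N,l \right)} = N + 2 l$
$-3313 - K{\left(\frac{3}{72},G{\left(6,15 \right)} \right)} = -3313 - \sqrt{\left(\frac{3}{72}\right)^{2} + \left(6 + 2 \cdot 15\right)^{2}} = -3313 - \sqrt{\left(3 \cdot \frac{1}{72}\right)^{2} + \left(6 + 30\right)^{2}} = -3313 - \sqrt{\left(\frac{1}{24}\right)^{2} + 36^{2}} = -3313 - \sqrt{\frac{1}{576} + 1296} = -3313 - \sqrt{\frac{746497}{576}} = -3313 - \frac{\sqrt{746497}}{24}$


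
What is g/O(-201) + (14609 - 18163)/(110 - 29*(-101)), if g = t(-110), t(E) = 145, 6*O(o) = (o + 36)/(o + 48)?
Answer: 26928992/33429 ≈ 805.56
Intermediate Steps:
O(o) = (36 + o)/(6*(48 + o)) (O(o) = ((o + 36)/(o + 48))/6 = ((36 + o)/(48 + o))/6 = (36 + o)/(6*(48 + o)))
g = 145
g/O(-201) + (14609 - 18163)/(110 - 29*(-101)) = 145/(((36 - 201)/(6*(48 - 201)))) + (14609 - 18163)/(110 - 29*(-101)) = 145/(((⅙)*(-165)/(-153))) - 3554/(110 + 2929) = 145/(((⅙)*(-1/153)*(-165))) - 3554/3039 = 145/(55/306) - 3554*1/3039 = 145*(306/55) - 3554/3039 = 8874/11 - 3554/3039 = 26928992/33429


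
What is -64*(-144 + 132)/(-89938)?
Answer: -384/44969 ≈ -0.0085392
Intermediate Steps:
-64*(-144 + 132)/(-89938) = -64*(-12)*(-1/89938) = 768*(-1/89938) = -384/44969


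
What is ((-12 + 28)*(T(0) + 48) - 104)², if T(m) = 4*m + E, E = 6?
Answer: 577600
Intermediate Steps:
T(m) = 6 + 4*m (T(m) = 4*m + 6 = 6 + 4*m)
((-12 + 28)*(T(0) + 48) - 104)² = ((-12 + 28)*((6 + 4*0) + 48) - 104)² = (16*((6 + 0) + 48) - 104)² = (16*(6 + 48) - 104)² = (16*54 - 104)² = (864 - 104)² = 760² = 577600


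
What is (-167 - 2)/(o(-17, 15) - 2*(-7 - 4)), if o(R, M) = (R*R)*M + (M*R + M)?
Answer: -169/4117 ≈ -0.041049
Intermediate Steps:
o(R, M) = M + M*R + M*R² (o(R, M) = R²*M + (M + M*R) = M*R² + (M + M*R) = M + M*R + M*R²)
(-167 - 2)/(o(-17, 15) - 2*(-7 - 4)) = (-167 - 2)/(15*(1 - 17 + (-17)²) - 2*(-7 - 4)) = -169/(15*(1 - 17 + 289) - 2*(-11)) = -169/(15*273 + 22) = -169/(4095 + 22) = -169/4117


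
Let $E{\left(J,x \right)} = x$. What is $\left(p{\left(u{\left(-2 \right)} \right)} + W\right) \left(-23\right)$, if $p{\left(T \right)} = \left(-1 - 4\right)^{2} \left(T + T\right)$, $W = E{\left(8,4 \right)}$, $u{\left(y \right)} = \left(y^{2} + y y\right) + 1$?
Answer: $-10442$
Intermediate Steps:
$u{\left(y \right)} = 1 + 2 y^{2}$ ($u{\left(y \right)} = \left(y^{2} + y^{2}\right) + 1 = 2 y^{2} + 1 = 1 + 2 y^{2}$)
$W = 4$
$p{\left(T \right)} = 50 T$ ($p{\left(T \right)} = \left(-5\right)^{2} \cdot 2 T = 25 \cdot 2 T = 50 T$)
$\left(p{\left(u{\left(-2 \right)} \right)} + W\right) \left(-23\right) = \left(50 \left(1 + 2 \left(-2\right)^{2}\right) + 4\right) \left(-23\right) = \left(50 \left(1 + 2 \cdot 4\right) + 4\right) \left(-23\right) = \left(50 \left(1 + 8\right) + 4\right) \left(-23\right) = \left(50 \cdot 9 + 4\right) \left(-23\right) = \left(450 + 4\right) \left(-23\right) = 454 \left(-23\right) = -10442$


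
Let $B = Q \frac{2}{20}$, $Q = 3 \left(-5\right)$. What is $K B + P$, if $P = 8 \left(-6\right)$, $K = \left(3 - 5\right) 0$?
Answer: $-48$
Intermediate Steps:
$K = 0$ ($K = \left(-2\right) 0 = 0$)
$P = -48$
$Q = -15$
$B = - \frac{3}{2}$ ($B = - 15 \cdot \frac{2}{20} = - 15 \cdot 2 \cdot \frac{1}{20} = \left(-15\right) \frac{1}{10} = - \frac{3}{2} \approx -1.5$)
$K B + P = 0 \left(- \frac{3}{2}\right) - 48 = 0 - 48 = -48$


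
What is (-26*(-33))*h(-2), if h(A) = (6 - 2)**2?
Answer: 13728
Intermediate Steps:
h(A) = 16 (h(A) = 4**2 = 16)
(-26*(-33))*h(-2) = -26*(-33)*16 = 858*16 = 13728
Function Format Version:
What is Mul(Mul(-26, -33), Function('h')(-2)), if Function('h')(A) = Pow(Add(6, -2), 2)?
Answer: 13728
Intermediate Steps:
Function('h')(A) = 16 (Function('h')(A) = Pow(4, 2) = 16)
Mul(Mul(-26, -33), Function('h')(-2)) = Mul(Mul(-26, -33), 16) = Mul(858, 16) = 13728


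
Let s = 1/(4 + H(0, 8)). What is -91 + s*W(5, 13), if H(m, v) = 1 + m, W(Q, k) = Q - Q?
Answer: -91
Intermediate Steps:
W(Q, k) = 0
s = 1/5 (s = 1/(4 + (1 + 0)) = 1/(4 + 1) = 1/5 ≈ 0.20000)
-91 + s*W(5, 13) = -91 + (1/5)*0 = -91 + 0 = -91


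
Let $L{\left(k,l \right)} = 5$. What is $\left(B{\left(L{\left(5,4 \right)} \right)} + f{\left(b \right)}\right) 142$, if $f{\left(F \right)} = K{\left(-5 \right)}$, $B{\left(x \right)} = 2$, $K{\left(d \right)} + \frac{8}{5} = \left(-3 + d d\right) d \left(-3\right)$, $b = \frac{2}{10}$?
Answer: $\frac{234584}{5} \approx 46917.0$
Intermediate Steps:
$b = \frac{1}{5}$ ($b = 2 \cdot \frac{1}{10} = \frac{1}{5} \approx 0.2$)
$K{\left(d \right)} = - \frac{8}{5} - 3 d \left(-3 + d^{2}\right)$ ($K{\left(d \right)} = - \frac{8}{5} + \left(-3 + d d\right) d \left(-3\right) = - \frac{8}{5} + \left(-3 + d^{2}\right) d \left(-3\right) = - \frac{8}{5} + d \left(-3 + d^{2}\right) \left(-3\right) = - \frac{8}{5} - 3 d \left(-3 + d^{2}\right)$)
$f{\left(F \right)} = \frac{1642}{5}$ ($f{\left(F \right)} = - \frac{8}{5} - 3 \left(-5\right)^{3} + 9 \left(-5\right) = - \frac{8}{5} - -375 - 45 = - \frac{8}{5} + 375 - 45 = \frac{1642}{5}$)
$\left(B{\left(L{\left(5,4 \right)} \right)} + f{\left(b \right)}\right) 142 = \left(2 + \frac{1642}{5}\right) 142 = \frac{1652}{5} \cdot 142 = \frac{234584}{5}$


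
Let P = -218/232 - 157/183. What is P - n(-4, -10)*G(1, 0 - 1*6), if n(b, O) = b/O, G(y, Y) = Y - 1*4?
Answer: 46753/21228 ≈ 2.2024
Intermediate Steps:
G(y, Y) = -4 + Y (G(y, Y) = Y - 4 = -4 + Y)
P = -38159/21228 (P = -218*1/232 - 157*1/183 = -109/116 - 157/183 = -38159/21228 ≈ -1.7976)
P - n(-4, -10)*G(1, 0 - 1*6) = -38159/21228 - (-4/(-10))*(-4 + (0 - 1*6)) = -38159/21228 - (-4*(-1/10))*(-4 + (0 - 6)) = -38159/21228 - 2*(-4 - 6)/5 = -38159/21228 - 2*(-10)/5 = -38159/21228 - 1*(-4) = -38159/21228 + 4 = 46753/21228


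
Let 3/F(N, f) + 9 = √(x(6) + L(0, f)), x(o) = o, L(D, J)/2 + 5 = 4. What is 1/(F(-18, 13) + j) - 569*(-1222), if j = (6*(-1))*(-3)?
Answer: 85524121/123 ≈ 6.9532e+5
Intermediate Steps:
L(D, J) = -2 (L(D, J) = -10 + 2*4 = -10 + 8 = -2)
j = 18 (j = -6*(-3) = 18)
F(N, f) = -3/7 (F(N, f) = 3/(-9 + √(6 - 2)) = 3/(-9 + √4) = 3/(-9 + 2) = 3/(-7) = 3*(-⅐) = -3/7)
1/(F(-18, 13) + j) - 569*(-1222) = 1/(-3/7 + 18) - 569*(-1222) = 1/(123/7) + 695318 = 7/123 + 695318 = 85524121/123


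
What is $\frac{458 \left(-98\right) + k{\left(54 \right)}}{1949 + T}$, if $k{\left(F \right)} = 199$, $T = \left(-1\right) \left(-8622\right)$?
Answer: $- \frac{44685}{10571} \approx -4.2271$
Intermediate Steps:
$T = 8622$
$\frac{458 \left(-98\right) + k{\left(54 \right)}}{1949 + T} = \frac{458 \left(-98\right) + 199}{1949 + 8622} = \frac{-44884 + 199}{10571} = \left(-44685\right) \frac{1}{10571} = - \frac{44685}{10571}$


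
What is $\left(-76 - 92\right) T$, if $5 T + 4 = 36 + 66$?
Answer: $- \frac{16464}{5} \approx -3292.8$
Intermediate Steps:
$T = \frac{98}{5}$ ($T = - \frac{4}{5} + \frac{36 + 66}{5} = - \frac{4}{5} + \frac{1}{5} \cdot 102 = - \frac{4}{5} + \frac{102}{5} = \frac{98}{5} \approx 19.6$)
$\left(-76 - 92\right) T = \left(-76 - 92\right) \frac{98}{5} = \left(-168\right) \frac{98}{5} = - \frac{16464}{5}$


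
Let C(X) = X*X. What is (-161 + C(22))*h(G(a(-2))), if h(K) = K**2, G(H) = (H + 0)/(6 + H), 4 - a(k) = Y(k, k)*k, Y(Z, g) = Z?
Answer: 0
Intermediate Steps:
C(X) = X**2
a(k) = 4 - k**2 (a(k) = 4 - k*k = 4 - k**2)
G(H) = H/(6 + H)
(-161 + C(22))*h(G(a(-2))) = (-161 + 22**2)*((4 - 1*(-2)**2)/(6 + (4 - 1*(-2)**2)))**2 = (-161 + 484)*((4 - 1*4)/(6 + (4 - 1*4)))**2 = 323*((4 - 4)/(6 + (4 - 4)))**2 = 323*(0/(6 + 0))**2 = 323*(0/6)**2 = 323*(0*(1/6))**2 = 323*0**2 = 323*0 = 0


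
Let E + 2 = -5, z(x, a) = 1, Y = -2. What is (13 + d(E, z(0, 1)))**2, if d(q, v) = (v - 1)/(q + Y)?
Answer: 169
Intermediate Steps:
E = -7 (E = -2 - 5 = -7)
d(q, v) = (-1 + v)/(-2 + q) (d(q, v) = (v - 1)/(q - 2) = (-1 + v)/(-2 + q))
(13 + d(E, z(0, 1)))**2 = (13 + (-1 + 1)/(-2 - 7))**2 = (13 + 0/(-9))**2 = (13 - 1/9*0)**2 = (13 + 0)**2 = 13**2 = 169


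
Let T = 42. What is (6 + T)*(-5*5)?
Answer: -1200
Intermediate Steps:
(6 + T)*(-5*5) = (6 + 42)*(-5*5) = 48*(-25) = -1200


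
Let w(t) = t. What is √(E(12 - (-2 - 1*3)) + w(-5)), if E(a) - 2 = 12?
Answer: 3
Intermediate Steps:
E(a) = 14 (E(a) = 2 + 12 = 14)
√(E(12 - (-2 - 1*3)) + w(-5)) = √(14 - 5) = √9 = 3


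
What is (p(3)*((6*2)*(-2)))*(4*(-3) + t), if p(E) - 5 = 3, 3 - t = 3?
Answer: 2304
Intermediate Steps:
t = 0 (t = 3 - 1*3 = 3 - 3 = 0)
p(E) = 8 (p(E) = 5 + 3 = 8)
(p(3)*((6*2)*(-2)))*(4*(-3) + t) = (8*((6*2)*(-2)))*(4*(-3) + 0) = (8*(12*(-2)))*(-12 + 0) = (8*(-24))*(-12) = -192*(-12) = 2304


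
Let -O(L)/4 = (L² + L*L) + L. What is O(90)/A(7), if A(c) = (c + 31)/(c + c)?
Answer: -456120/19 ≈ -24006.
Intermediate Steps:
O(L) = -8*L² - 4*L (O(L) = -4*((L² + L*L) + L) = -4*((L² + L²) + L) = -4*(2*L² + L) = -4*(L + 2*L²) = -8*L² - 4*L)
A(c) = (31 + c)/(2*c) (A(c) = (31 + c)/((2*c)) = (31 + c)*(1/(2*c)) = (31 + c)/(2*c))
O(90)/A(7) = (-4*90*(1 + 2*90))/(((½)*(31 + 7)/7)) = (-4*90*(1 + 180))/(((½)*(⅐)*38)) = (-4*90*181)/(19/7) = -65160*7/19 = -456120/19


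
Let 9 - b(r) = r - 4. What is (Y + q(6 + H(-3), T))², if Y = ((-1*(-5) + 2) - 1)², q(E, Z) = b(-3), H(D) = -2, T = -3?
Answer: 2704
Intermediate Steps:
b(r) = 13 - r (b(r) = 9 - (r - 4) = 9 - (-4 + r) = 9 + (4 - r) = 13 - r)
q(E, Z) = 16 (q(E, Z) = 13 - 1*(-3) = 13 + 3 = 16)
Y = 36 (Y = ((5 + 2) - 1)² = (7 - 1)² = 6² = 36)
(Y + q(6 + H(-3), T))² = (36 + 16)² = 52² = 2704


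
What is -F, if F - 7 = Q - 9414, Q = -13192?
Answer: 22599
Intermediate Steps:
F = -22599 (F = 7 + (-13192 - 9414) = 7 - 22606 = -22599)
-F = -1*(-22599) = 22599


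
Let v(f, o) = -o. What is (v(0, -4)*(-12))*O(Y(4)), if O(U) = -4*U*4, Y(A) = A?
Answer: 3072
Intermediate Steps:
O(U) = -16*U
(v(0, -4)*(-12))*O(Y(4)) = (-1*(-4)*(-12))*(-16*4) = (4*(-12))*(-64) = -48*(-64) = 3072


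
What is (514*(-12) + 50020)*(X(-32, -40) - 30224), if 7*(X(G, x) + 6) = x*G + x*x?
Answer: -9153227960/7 ≈ -1.3076e+9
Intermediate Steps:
X(G, x) = -6 + x²/7 + G*x/7 (X(G, x) = -6 + (x*G + x*x)/7 = -6 + (G*x + x²)/7 = -6 + (x² + G*x)/7 = -6 + (x²/7 + G*x/7) = -6 + x²/7 + G*x/7)
(514*(-12) + 50020)*(X(-32, -40) - 30224) = (514*(-12) + 50020)*((-6 + (⅐)*(-40)² + (⅐)*(-32)*(-40)) - 30224) = (-6168 + 50020)*((-6 + (⅐)*1600 + 1280/7) - 30224) = 43852*((-6 + 1600/7 + 1280/7) - 30224) = 43852*(2838/7 - 30224) = 43852*(-208730/7) = -9153227960/7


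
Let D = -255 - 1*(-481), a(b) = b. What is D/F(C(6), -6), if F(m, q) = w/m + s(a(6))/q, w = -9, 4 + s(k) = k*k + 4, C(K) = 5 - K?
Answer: 226/3 ≈ 75.333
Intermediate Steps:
s(k) = k² (s(k) = -4 + (k*k + 4) = -4 + (k² + 4) = -4 + (4 + k²) = k²)
F(m, q) = -9/m + 36/q (F(m, q) = -9/m + 6²/q = -9/m + 36/q)
D = 226 (D = -255 + 481 = 226)
D/F(C(6), -6) = 226/(-9/(5 - 1*6) + 36/(-6)) = 226/(-9/(5 - 6) + 36*(-⅙)) = 226/(-9/(-1) - 6) = 226/(-9*(-1) - 6) = 226/(9 - 6) = 226/3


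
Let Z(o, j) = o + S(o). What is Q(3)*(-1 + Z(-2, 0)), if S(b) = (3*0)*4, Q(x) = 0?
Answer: 0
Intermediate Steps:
S(b) = 0 (S(b) = 0*4 = 0)
Z(o, j) = o (Z(o, j) = o + 0 = o)
Q(3)*(-1 + Z(-2, 0)) = 0*(-1 - 2) = 0*(-3) = 0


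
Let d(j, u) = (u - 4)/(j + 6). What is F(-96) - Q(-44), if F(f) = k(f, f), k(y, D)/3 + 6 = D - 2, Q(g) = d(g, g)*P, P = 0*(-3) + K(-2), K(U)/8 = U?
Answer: -5544/19 ≈ -291.79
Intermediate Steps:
d(j, u) = (-4 + u)/(6 + j)
K(U) = 8*U
P = -16 (P = 0*(-3) + 8*(-2) = 0 - 16 = -16)
Q(g) = -16*(-4 + g)/(6 + g) (Q(g) = ((-4 + g)/(6 + g))*(-16) = -16*(-4 + g)/(6 + g))
k(y, D) = -24 + 3*D (k(y, D) = -18 + 3*(D - 2) = -18 + 3*(-2 + D) = -18 + (-6 + 3*D) = -24 + 3*D)
F(f) = -24 + 3*f
F(-96) - Q(-44) = (-24 + 3*(-96)) - 16*(4 - 1*(-44))/(6 - 44) = (-24 - 288) - 16*(4 + 44)/(-38) = -312 - 16*(-1)*48/38 = -312 - 1*(-384/19) = -312 + 384/19 = -5544/19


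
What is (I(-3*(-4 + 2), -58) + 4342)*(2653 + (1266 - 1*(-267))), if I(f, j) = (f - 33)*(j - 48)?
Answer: 30155944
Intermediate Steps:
I(f, j) = (-48 + j)*(-33 + f) (I(f, j) = (-33 + f)*(-48 + j) = (-48 + j)*(-33 + f))
(I(-3*(-4 + 2), -58) + 4342)*(2653 + (1266 - 1*(-267))) = ((1584 - (-144)*(-4 + 2) - 33*(-58) - 3*(-4 + 2)*(-58)) + 4342)*(2653 + (1266 - 1*(-267))) = ((1584 - (-144)*(-2) + 1914 - 3*(-2)*(-58)) + 4342)*(2653 + (1266 + 267)) = ((1584 - 48*6 + 1914 + 6*(-58)) + 4342)*(2653 + 1533) = ((1584 - 288 + 1914 - 348) + 4342)*4186 = (2862 + 4342)*4186 = 7204*4186 = 30155944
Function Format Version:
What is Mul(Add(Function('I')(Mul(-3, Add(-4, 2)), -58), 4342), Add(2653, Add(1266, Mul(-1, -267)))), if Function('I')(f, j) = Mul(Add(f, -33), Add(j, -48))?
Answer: 30155944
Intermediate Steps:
Function('I')(f, j) = Mul(Add(-48, j), Add(-33, f)) (Function('I')(f, j) = Mul(Add(-33, f), Add(-48, j)) = Mul(Add(-48, j), Add(-33, f)))
Mul(Add(Function('I')(Mul(-3, Add(-4, 2)), -58), 4342), Add(2653, Add(1266, Mul(-1, -267)))) = Mul(Add(Add(1584, Mul(-48, Mul(-3, Add(-4, 2))), Mul(-33, -58), Mul(Mul(-3, Add(-4, 2)), -58)), 4342), Add(2653, Add(1266, Mul(-1, -267)))) = Mul(Add(Add(1584, Mul(-48, Mul(-3, -2)), 1914, Mul(Mul(-3, -2), -58)), 4342), Add(2653, Add(1266, 267))) = Mul(Add(Add(1584, Mul(-48, 6), 1914, Mul(6, -58)), 4342), Add(2653, 1533)) = Mul(Add(Add(1584, -288, 1914, -348), 4342), 4186) = Mul(Add(2862, 4342), 4186) = Mul(7204, 4186) = 30155944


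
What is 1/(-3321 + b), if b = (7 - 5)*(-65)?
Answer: -1/3451 ≈ -0.00028977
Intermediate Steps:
b = -130 (b = 2*(-65) = -130)
1/(-3321 + b) = 1/(-3321 - 130) = 1/(-3451) = -1/3451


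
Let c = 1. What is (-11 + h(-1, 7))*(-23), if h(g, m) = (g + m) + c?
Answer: 92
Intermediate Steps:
h(g, m) = 1 + g + m (h(g, m) = (g + m) + 1 = 1 + g + m)
(-11 + h(-1, 7))*(-23) = (-11 + (1 - 1 + 7))*(-23) = (-11 + 7)*(-23) = -4*(-23) = 92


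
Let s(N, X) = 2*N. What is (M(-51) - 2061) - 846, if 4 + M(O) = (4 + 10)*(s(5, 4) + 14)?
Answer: -2575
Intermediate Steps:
M(O) = 332 (M(O) = -4 + (4 + 10)*(2*5 + 14) = -4 + 14*(10 + 14) = -4 + 14*24 = -4 + 336 = 332)
(M(-51) - 2061) - 846 = (332 - 2061) - 846 = -1729 - 846 = -2575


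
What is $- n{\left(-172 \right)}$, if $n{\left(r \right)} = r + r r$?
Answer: $-29412$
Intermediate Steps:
$n{\left(r \right)} = r + r^{2}$
$- n{\left(-172 \right)} = - \left(-172\right) \left(1 - 172\right) = - \left(-172\right) \left(-171\right) = \left(-1\right) 29412 = -29412$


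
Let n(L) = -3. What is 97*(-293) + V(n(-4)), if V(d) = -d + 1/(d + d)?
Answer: -170509/6 ≈ -28418.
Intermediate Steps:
V(d) = 1/(2*d) - d (V(d) = -d + 1/(2*d) = 1/(2*d) - d)
97*(-293) + V(n(-4)) = 97*(-293) + ((½)/(-3) - 1*(-3)) = -28421 + ((½)*(-⅓) + 3) = -28421 + (-⅙ + 3) = -28421 + 17/6 = -170509/6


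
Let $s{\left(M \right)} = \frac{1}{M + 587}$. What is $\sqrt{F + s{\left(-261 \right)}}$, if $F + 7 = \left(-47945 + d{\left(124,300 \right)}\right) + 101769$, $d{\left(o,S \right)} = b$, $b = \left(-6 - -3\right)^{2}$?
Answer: $\frac{\sqrt{5720412302}}{326} \approx 232.0$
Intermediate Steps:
$b = 9$ ($b = \left(-6 + 3\right)^{2} = \left(-3\right)^{2} = 9$)
$d{\left(o,S \right)} = 9$
$s{\left(M \right)} = \frac{1}{587 + M}$
$F = 53826$ ($F = -7 + \left(\left(-47945 + 9\right) + 101769\right) = -7 + \left(-47936 + 101769\right) = -7 + 53833 = 53826$)
$\sqrt{F + s{\left(-261 \right)}} = \sqrt{53826 + \frac{1}{587 - 261}} = \sqrt{53826 + \frac{1}{326}} = \sqrt{\frac{17547277}{326}} = \frac{\sqrt{5720412302}}{326}$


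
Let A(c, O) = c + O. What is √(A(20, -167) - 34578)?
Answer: 5*I*√1389 ≈ 186.35*I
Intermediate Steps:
A(c, O) = O + c
√(A(20, -167) - 34578) = √((-167 + 20) - 34578) = √(-147 - 34578) = √(-34725) = 5*I*√1389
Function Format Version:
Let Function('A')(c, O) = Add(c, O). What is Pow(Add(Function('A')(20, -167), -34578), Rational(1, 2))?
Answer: Mul(5, I, Pow(1389, Rational(1, 2))) ≈ Mul(186.35, I)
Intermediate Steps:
Function('A')(c, O) = Add(O, c)
Pow(Add(Function('A')(20, -167), -34578), Rational(1, 2)) = Pow(Add(Add(-167, 20), -34578), Rational(1, 2)) = Pow(Add(-147, -34578), Rational(1, 2)) = Pow(-34725, Rational(1, 2)) = Mul(5, I, Pow(1389, Rational(1, 2)))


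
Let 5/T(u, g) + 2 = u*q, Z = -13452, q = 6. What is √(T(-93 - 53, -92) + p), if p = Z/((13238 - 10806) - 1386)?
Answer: I*√2712937897342/459194 ≈ 3.5869*I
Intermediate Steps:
T(u, g) = 5/(-2 + 6*u) (T(u, g) = 5/(-2 + u*6) = 5/(-2 + 6*u))
p = -6726/523 (p = -13452/((13238 - 10806) - 1386) = -13452/(2432 - 1386) = -13452/1046 = -13452*1/1046 = -6726/523 ≈ -12.860)
√(T(-93 - 53, -92) + p) = √(5/(2*(-1 + 3*(-93 - 53))) - 6726/523) = √(5/(2*(-1 + 3*(-146))) - 6726/523) = √(5/(2*(-1 - 438)) - 6726/523) = √((5/2)/(-439) - 6726/523) = √((5/2)*(-1/439) - 6726/523) = √(-5/878 - 6726/523) = √(-5908043/459194) = I*√2712937897342/459194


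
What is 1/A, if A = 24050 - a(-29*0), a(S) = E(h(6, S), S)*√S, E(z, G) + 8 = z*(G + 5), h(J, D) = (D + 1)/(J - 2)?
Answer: 1/24050 ≈ 4.1580e-5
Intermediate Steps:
h(J, D) = (1 + D)/(-2 + J)
E(z, G) = -8 + z*(5 + G) (E(z, G) = -8 + z*(G + 5) = -8 + z*(5 + G))
a(S) = √S*(-27/4 + 5*S/4 + S*(¼ + S/4)) (a(S) = (-8 + 5*((1 + S)/(-2 + 6)) + S*((1 + S)/(-2 + 6)))*√S = (-8 + 5*((1 + S)/4) + S*((1 + S)/4))*√S = (-8 + 5*(¼ + S/4) + S*(¼ + S/4))*√S = (-8 + (5/4 + 5*S/4) + S*(¼ + S/4))*√S = (-27/4 + 5*S/4 + S*(¼ + S/4))*√S = √S*(-27/4 + 5*S/4 + S*(¼ + S/4)))
A = 24050 (A = 24050 - √(-29*0)*(-27 + (-29*0)² + 6*(-29*0))/4 = 24050 - √0*(-27 + 0² + 6*0)/4 = 24050 - 0*(-27 + 0 + 0)/4 = 24050 - 0*(-27)/4 = 24050 - 1*0 = 24050 + 0 = 24050)
1/A = 1/24050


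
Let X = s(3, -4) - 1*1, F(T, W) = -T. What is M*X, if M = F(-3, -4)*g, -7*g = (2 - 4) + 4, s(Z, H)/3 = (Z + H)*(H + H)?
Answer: -138/7 ≈ -19.714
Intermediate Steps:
s(Z, H) = 6*H*(H + Z) (s(Z, H) = 3*((Z + H)*(H + H)) = 3*((H + Z)*(2*H)) = 3*(2*H*(H + Z)) = 6*H*(H + Z))
g = -2/7 (g = -((2 - 4) + 4)/7 = -(-2 + 4)/7 = -⅐*2 = -2/7 ≈ -0.28571)
M = -6/7 (M = -1*(-3)*(-2/7) = 3*(-2/7) = -6/7 ≈ -0.85714)
X = 23 (X = 6*(-4)*(-4 + 3) - 1*1 = 6*(-4)*(-1) - 1 = 24 - 1 = 23)
M*X = -6/7*23 = -138/7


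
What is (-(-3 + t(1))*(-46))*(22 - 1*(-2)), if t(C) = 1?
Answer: -2208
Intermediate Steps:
(-(-3 + t(1))*(-46))*(22 - 1*(-2)) = (-(-3 + 1)*(-46))*(22 - 1*(-2)) = (-1*(-2)*(-46))*(22 + 2) = (2*(-46))*24 = -92*24 = -2208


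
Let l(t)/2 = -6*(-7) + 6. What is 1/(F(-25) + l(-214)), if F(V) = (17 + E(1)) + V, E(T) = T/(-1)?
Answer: 1/87 ≈ 0.011494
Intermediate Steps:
E(T) = -T (E(T) = T*(-1) = -T)
l(t) = 96 (l(t) = 2*(-6*(-7) + 6) = 2*(42 + 6) = 2*48 = 96)
F(V) = 16 + V (F(V) = (17 - 1*1) + V = (17 - 1) + V = 16 + V)
1/(F(-25) + l(-214)) = 1/((16 - 25) + 96) = 1/(-9 + 96) = 1/87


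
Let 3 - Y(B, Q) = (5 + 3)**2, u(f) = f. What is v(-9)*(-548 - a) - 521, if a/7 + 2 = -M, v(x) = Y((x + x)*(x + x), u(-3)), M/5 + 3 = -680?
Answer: 1490258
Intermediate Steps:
M = -3415 (M = -15 + 5*(-680) = -15 - 3400 = -3415)
Y(B, Q) = -61 (Y(B, Q) = 3 - (5 + 3)**2 = 3 - 1*8**2 = 3 - 1*64 = 3 - 64 = -61)
v(x) = -61
a = 23891 (a = -14 + 7*(-1*(-3415)) = -14 + 7*3415 = -14 + 23905 = 23891)
v(-9)*(-548 - a) - 521 = -61*(-548 - 1*23891) - 521 = -61*(-548 - 23891) - 521 = -61*(-24439) - 521 = 1490779 - 521 = 1490258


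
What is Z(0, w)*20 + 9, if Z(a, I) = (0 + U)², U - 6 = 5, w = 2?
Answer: 2429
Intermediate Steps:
U = 11 (U = 6 + 5 = 11)
Z(a, I) = 121 (Z(a, I) = (0 + 11)² = 11² = 121)
Z(0, w)*20 + 9 = 121*20 + 9 = 2420 + 9 = 2429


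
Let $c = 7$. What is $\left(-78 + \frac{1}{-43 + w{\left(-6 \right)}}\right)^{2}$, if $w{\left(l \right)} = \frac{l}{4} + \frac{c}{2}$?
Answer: $\frac{10233601}{1681} \approx 6087.8$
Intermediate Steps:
$w{\left(l \right)} = \frac{7}{2} + \frac{l}{4}$ ($w{\left(l \right)} = \frac{l}{4} + \frac{7}{2} = \frac{7}{2} + \frac{l}{4}$)
$\left(-78 + \frac{1}{-43 + w{\left(-6 \right)}}\right)^{2} = \left(-78 + \frac{1}{-43 + \left(\frac{7}{2} + \frac{1}{4} \left(-6\right)\right)}\right)^{2} = \left(-78 + \frac{1}{-43 + \left(\frac{7}{2} - \frac{3}{2}\right)}\right)^{2} = \left(-78 + \frac{1}{-43 + 2}\right)^{2} = \left(-78 + \frac{1}{-41}\right)^{2} = \left(-78 - \frac{1}{41}\right)^{2} = \left(- \frac{3199}{41}\right)^{2} = \frac{10233601}{1681}$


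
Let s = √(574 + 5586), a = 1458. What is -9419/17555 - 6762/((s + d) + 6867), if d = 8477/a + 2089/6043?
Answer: -97873034005037645991233279/64369082783014363299166955 + 2099691036344730528*√385/3666709358189368459081 ≈ -1.5093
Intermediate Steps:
s = 4*√385 (s = √6160 = 4*√385 ≈ 78.486)
d = 54272273/8810694 (d = 8477/1458 + 2089/6043 = 54272273/8810694 ≈ 6.1598)
-9419/17555 - 6762/((s + d) + 6867) = -9419/17555 - 6762/((4*√385 + 54272273/8810694) + 6867) = -9419*1/17555 - 6762/((54272273/8810694 + 4*√385) + 6867) = -9419/17555 - 6762/(60557307971/8810694 + 4*√385)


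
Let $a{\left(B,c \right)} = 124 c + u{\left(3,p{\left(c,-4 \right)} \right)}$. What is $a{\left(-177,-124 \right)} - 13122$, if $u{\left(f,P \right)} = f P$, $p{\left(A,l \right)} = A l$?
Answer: $-27010$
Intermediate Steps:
$u{\left(f,P \right)} = P f$
$a{\left(B,c \right)} = 112 c$ ($a{\left(B,c \right)} = 124 c + c \left(-4\right) 3 = 124 c + - 4 c 3 = 124 c - 12 c = 112 c$)
$a{\left(-177,-124 \right)} - 13122 = 112 \left(-124\right) - 13122 = -13888 - 13122 = -27010$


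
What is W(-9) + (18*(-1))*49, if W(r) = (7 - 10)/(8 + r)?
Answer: -879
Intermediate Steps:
W(r) = -3/(8 + r)
W(-9) + (18*(-1))*49 = -3/(8 - 9) + (18*(-1))*49 = -3/(-1) - 18*49 = -3*(-1) - 882 = 3 - 882 = -879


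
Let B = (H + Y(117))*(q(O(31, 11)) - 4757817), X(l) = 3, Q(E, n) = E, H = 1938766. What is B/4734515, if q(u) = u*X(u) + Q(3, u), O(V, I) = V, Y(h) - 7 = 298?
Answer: -9225558817191/4734515 ≈ -1.9486e+6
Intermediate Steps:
Y(h) = 305 (Y(h) = 7 + 298 = 305)
q(u) = 3 + 3*u (q(u) = u*3 + 3 = 3*u + 3 = 3 + 3*u)
B = -9225558817191 (B = (1938766 + 305)*((3 + 3*31) - 4757817) = 1939071*((3 + 93) - 4757817) = 1939071*(96 - 4757817) = 1939071*(-4757721) = -9225558817191)
B/4734515 = -9225558817191/4734515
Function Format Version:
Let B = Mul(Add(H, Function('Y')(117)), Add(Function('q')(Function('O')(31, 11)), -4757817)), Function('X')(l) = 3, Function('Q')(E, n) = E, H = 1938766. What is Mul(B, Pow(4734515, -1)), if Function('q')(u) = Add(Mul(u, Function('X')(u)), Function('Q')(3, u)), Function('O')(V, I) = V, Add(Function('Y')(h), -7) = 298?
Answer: Rational(-9225558817191, 4734515) ≈ -1.9486e+6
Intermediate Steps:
Function('Y')(h) = 305 (Function('Y')(h) = Add(7, 298) = 305)
Function('q')(u) = Add(3, Mul(3, u)) (Function('q')(u) = Add(Mul(u, 3), 3) = Add(Mul(3, u), 3) = Add(3, Mul(3, u)))
B = -9225558817191 (B = Mul(Add(1938766, 305), Add(Add(3, Mul(3, 31)), -4757817)) = Mul(1939071, Add(Add(3, 93), -4757817)) = Mul(1939071, Add(96, -4757817)) = Mul(1939071, -4757721) = -9225558817191)
Mul(B, Pow(4734515, -1)) = Mul(-9225558817191, Pow(4734515, -1)) = Mul(-9225558817191, Rational(1, 4734515)) = Rational(-9225558817191, 4734515)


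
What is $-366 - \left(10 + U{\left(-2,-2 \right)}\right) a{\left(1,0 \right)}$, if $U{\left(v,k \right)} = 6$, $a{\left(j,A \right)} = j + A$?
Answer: $-382$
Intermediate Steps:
$a{\left(j,A \right)} = A + j$
$-366 - \left(10 + U{\left(-2,-2 \right)}\right) a{\left(1,0 \right)} = -366 - \left(10 + 6\right) \left(0 + 1\right) = -366 - 16 \cdot 1 = -366 - 16 = -382$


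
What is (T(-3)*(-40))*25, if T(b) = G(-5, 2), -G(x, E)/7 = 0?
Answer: 0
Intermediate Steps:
G(x, E) = 0 (G(x, E) = -7*0 = 0)
T(b) = 0
(T(-3)*(-40))*25 = (0*(-40))*25 = 0*25 = 0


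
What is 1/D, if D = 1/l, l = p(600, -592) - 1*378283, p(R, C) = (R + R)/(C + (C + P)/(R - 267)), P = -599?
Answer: -25008044047/66109 ≈ -3.7829e+5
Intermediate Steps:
p(R, C) = 2*R/(C + (-599 + C)/(-267 + R)) (p(R, C) = (R + R)/(C + (C - 599)/(R - 267)) = (2*R)/(C + (-599 + C)/(-267 + R)) = 2*R/(C + (-599 + C)/(-267 + R)))
l = -25008044047/66109 (l = 2*600*(-267 + 600)/(-599 - 266*(-592) - 592*600) - 1*378283 = 2*600*333/(-599 + 157472 - 355200) - 378283 = 2*600*333/(-198327) - 378283 = 2*600*(-1/198327)*333 - 378283 = -133200/66109 - 378283 = -25008044047/66109 ≈ -3.7829e+5)
D = -66109/25008044047 (D = 1/(-25008044047/66109) = -66109/25008044047 ≈ -2.6435e-6)
1/D = 1/(-66109/25008044047) = -25008044047/66109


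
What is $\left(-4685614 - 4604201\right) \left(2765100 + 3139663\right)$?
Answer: $-54854155888845$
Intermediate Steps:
$\left(-4685614 - 4604201\right) \left(2765100 + 3139663\right) = \left(-9289815\right) 5904763 = -54854155888845$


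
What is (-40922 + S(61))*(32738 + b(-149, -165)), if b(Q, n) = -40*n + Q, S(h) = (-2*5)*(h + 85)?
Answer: -1660908198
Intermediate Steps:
S(h) = -850 - 10*h (S(h) = -10*(85 + h) = -850 - 10*h)
b(Q, n) = Q - 40*n
(-40922 + S(61))*(32738 + b(-149, -165)) = (-40922 + (-850 - 10*61))*(32738 + (-149 - 40*(-165))) = (-40922 + (-850 - 610))*(32738 + (-149 + 6600)) = (-40922 - 1460)*(32738 + 6451) = -42382*39189 = -1660908198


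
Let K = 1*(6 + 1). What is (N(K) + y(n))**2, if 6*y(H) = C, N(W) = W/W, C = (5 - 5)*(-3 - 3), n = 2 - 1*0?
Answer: 1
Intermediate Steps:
n = 2 (n = 2 + 0 = 2)
K = 7 (K = 1*7 = 7)
C = 0 (C = 0*(-6) = 0)
N(W) = 1
y(H) = 0 (y(H) = (1/6)*0 = 0)
(N(K) + y(n))**2 = (1 + 0)**2 = 1**2 = 1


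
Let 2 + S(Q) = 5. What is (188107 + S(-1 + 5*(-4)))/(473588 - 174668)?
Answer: 18811/29892 ≈ 0.62930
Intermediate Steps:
S(Q) = 3 (S(Q) = -2 + 5 = 3)
(188107 + S(-1 + 5*(-4)))/(473588 - 174668) = (188107 + 3)/(473588 - 174668) = 188110/298920 = 188110*(1/298920) = 18811/29892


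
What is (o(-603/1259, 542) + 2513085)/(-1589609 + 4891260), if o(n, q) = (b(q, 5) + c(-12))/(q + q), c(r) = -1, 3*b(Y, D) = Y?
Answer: 8172552959/10736969052 ≈ 0.76116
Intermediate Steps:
b(Y, D) = Y/3
o(n, q) = (-1 + q/3)/(2*q) (o(n, q) = (q/3 - 1)/(q + q) = (-1 + q/3)/((2*q)) = (-1 + q/3)*(1/(2*q)) = (-1 + q/3)/(2*q))
(o(-603/1259, 542) + 2513085)/(-1589609 + 4891260) = ((⅙)*(-3 + 542)/542 + 2513085)/(-1589609 + 4891260) = ((⅙)*(1/542)*539 + 2513085)/3301651 = (539/3252 + 2513085)*(1/3301651) = (8172552959/3252)*(1/3301651) = 8172552959/10736969052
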